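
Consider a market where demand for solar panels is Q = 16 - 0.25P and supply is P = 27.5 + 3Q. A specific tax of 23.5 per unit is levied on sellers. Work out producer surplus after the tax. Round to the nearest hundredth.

Rewriting demand in inverse form: P = 64 - 4Q.
Pre-tax equilibrium: 64 - 4Q = 27.5 + 3Q gives Q* = 5.2143, P* = 43.1429.
A tax on sellers shifts supply up by 23.5: 64 - 4Q = 27.5 + 3Q + 23.5, so Q_t = 1.8571. Buyers pay P_b = 56.5714; sellers receive P_s = P_b - 23.5 = 33.0714.
Producer surplus is the triangle above supply below P_s: (1/2)(1.8571)(33.0714 - 27.5) = 5.1735.

5.17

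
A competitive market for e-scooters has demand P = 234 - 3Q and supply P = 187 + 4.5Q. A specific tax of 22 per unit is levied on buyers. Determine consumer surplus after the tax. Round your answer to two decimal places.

Without the tax, 234 - 3Q = 187 + 4.5Q so Q* = 6.2667 and P* = 215.2.
With the tax, buyers' net willingness to pay falls by 22: (234 - 22) - 3Q = 187 + 4.5Q, so Q_t = 3.3333. Buyers pay P_b = 224; sellers receive P_s = P_b - 22 = 202.
CS = (1/2)(Q_t)(234 - P_b) = (1/2)(3.3333)(10) = 16.6667.

16.67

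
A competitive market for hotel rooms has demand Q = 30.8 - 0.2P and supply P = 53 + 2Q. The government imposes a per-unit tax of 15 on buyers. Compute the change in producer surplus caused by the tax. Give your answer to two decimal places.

Rewriting demand in inverse form: P = 154 - 5Q.
Without the tax, 154 - 5Q = 53 + 2Q so Q* = 14.4286 and P* = 81.8571.
A tax on buyers shifts demand down by 15: (154 - 15) - 5Q = 53 + 2Q, so Q_t = 12.2857. Buyers pay P_b = 92.5714; sellers receive P_s = P_b - 15 = 77.5714.
Producers lose the trapezoid between P_s and P* out to Q_t plus the triangle from Q_t to Q*: change in PS = 150.9388 - 208.1837 = -57.2449.

-57.24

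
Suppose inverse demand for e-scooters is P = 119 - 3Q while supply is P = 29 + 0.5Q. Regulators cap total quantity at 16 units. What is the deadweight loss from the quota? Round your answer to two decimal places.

Without the quota, 119 - 3Q = 29 + 0.5Q gives Q* = 25.7143.
At Q = 16 the demand price is 119 - 3(16) = 71 and the supply price is 29 + 0.5(16) = 37.
Deadweight loss is the triangle between the curves from 16 to 25.7143: (1/2)(71 - 37)(25.7143 - 16) = 165.1429.

165.14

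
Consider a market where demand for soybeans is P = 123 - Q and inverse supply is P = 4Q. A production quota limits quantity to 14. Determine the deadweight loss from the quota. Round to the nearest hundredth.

Without the quota, 123 - Q = 4Q gives Q* = 24.6.
At Q = 14 the demand price is 123 - (14) = 109 and the supply price is 0 + 4(14) = 56.
Deadweight loss is the triangle between the curves from 14 to 24.6: (1/2)(109 - 56)(24.6 - 14) = 280.9.

280.90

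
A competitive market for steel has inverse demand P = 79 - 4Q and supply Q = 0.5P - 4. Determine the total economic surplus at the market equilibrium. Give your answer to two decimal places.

Rewriting supply in inverse form: P = 8 + 2Q.
Setting demand equal to supply, 71 = 6Q, so Q* = 11.8333 and P* = 31.6667.
CS = (1/2)(11.8333)(47.3333) = 280.0556 and PS = (1/2)(11.8333)(23.6667) = 140.0278, so total surplus = 420.0833.

420.08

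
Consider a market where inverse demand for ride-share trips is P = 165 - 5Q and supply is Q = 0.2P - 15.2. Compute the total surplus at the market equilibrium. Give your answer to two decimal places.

Rewriting supply in inverse form: P = 76 + 5Q.
Equilibrium: 165 - 5Q = 76 + 5Q, so Q* = 8.9 and P* = 120.5.
CS = (1/2)(8.9)(44.5) = 198.025 and PS = (1/2)(8.9)(44.5) = 198.025, so total surplus = 396.05.

396.05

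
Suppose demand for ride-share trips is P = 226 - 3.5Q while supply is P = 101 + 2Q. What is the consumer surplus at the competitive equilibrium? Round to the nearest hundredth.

903.93

Set 226 - 3.5Q = 101 + 2Q, which gives 125 = 5.5Q, so Q* = 22.7273 and P* = 226 - 3.5(22.7273) = 146.4545.
CS is the area between the demand curve and P* from 0 to Q*: (1/2)(22.7273)(79.5455) = 903.9256.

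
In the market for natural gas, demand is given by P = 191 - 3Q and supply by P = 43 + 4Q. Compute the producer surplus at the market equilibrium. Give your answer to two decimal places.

Setting demand equal to supply, 148 = 7Q, so Q* = 21.1429 and P* = 127.5714.
PS is the area between P* and the supply curve from 0 to Q*: (1/2)(21.1429)(84.5714) = 894.0408.

894.04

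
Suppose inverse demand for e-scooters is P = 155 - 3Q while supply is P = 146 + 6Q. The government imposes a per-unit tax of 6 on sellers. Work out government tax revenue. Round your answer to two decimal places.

Without the tax, 155 - 3Q = 146 + 6Q so Q* = 1 and P* = 152.
A tax on sellers shifts supply up by 6: 155 - 3Q = 146 + 6Q + 6, so Q_t = 0.3333. Buyers pay P_b = 154; sellers receive P_s = P_b - 6 = 148.
Tax revenue = t x Q_t = 6 x 0.3333 = 2.

2.00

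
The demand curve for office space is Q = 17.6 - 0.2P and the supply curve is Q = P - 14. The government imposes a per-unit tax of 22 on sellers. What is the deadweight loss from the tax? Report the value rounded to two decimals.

Rewriting demand in inverse form: P = 88 - 5Q.
Rewriting supply in inverse form: P = 14 + Q.
Pre-tax equilibrium: 88 - 5Q = 14 + Q gives Q* = 12.3333, P* = 26.3333.
With the tax, sellers need 22 more per unit: 88 - 5Q = 14 + Q + 22, so Q_t = 8.6667. Buyers pay P_b = 44.6667; sellers receive P_s = P_b - 22 = 22.6667.
Deadweight loss is the triangle between the curves from Q_t to Q*: (1/2)(12.3333 - 8.6667)(22) = 40.3333.

40.33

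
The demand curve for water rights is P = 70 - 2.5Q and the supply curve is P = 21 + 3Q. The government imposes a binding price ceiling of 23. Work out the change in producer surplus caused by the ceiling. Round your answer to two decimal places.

-118.39

Without the control, 70 - 2.5Q = 21 + 3Q so Q* = 8.9091 and P* = 47.7273.
At P = 23, sellers supply (23 - 21)/3 = 0.6667 while buyers want more, so the quantity traded is 0.6667 at price 23.
PS goes from (1/2)(8.9091)(26.7273) = 119.0579 to 0.6667 (computed as (23 - 21)(0.6667) - (1/2)(3)(0.6667)^2), a change of -118.3912.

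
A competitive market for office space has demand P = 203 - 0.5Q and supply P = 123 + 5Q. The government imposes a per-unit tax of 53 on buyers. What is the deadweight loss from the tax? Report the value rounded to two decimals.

Without the tax, 203 - 0.5Q = 123 + 5Q so Q* = 14.5455 and P* = 195.7273.
With the tax, buyers' net willingness to pay falls by 53: (203 - 53) - 0.5Q = 123 + 5Q, so Q_t = 4.9091. Buyers pay P_b = 200.5455; sellers receive P_s = P_b - 53 = 147.5455.
Deadweight loss is the triangle between the curves from Q_t to Q*: (1/2)(14.5455 - 4.9091)(53) = 255.3636.

255.36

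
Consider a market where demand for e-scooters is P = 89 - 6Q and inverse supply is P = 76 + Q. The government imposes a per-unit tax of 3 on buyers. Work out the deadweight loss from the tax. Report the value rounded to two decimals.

Without the tax, 89 - 6Q = 76 + Q so Q* = 1.8571 and P* = 77.8571.
A tax on buyers shifts demand down by 3: (89 - 3) - 6Q = 76 + Q, so Q_t = 1.4286. Buyers pay P_b = 80.4286; sellers receive P_s = P_b - 3 = 77.4286.
Deadweight loss is the triangle between the curves from Q_t to Q*: (1/2)(1.8571 - 1.4286)(3) = 0.6429.

0.64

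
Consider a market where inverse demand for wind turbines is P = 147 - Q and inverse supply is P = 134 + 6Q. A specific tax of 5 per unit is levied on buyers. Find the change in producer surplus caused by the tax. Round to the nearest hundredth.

-6.43

Pre-tax equilibrium: 147 - Q = 134 + 6Q gives Q* = 1.8571, P* = 145.1429.
A tax on buyers shifts demand down by 5: (147 - 5) - Q = 134 + 6Q, so Q_t = 1.1429. Buyers pay P_b = 145.8571; sellers receive P_s = P_b - 5 = 140.8571.
Producers lose the trapezoid between P_s and P* out to Q_t plus the triangle from Q_t to Q*: change in PS = 3.9184 - 10.3469 = -6.4286.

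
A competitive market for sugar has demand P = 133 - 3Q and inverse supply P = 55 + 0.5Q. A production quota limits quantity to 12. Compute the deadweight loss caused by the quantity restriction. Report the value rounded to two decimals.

Unrestricted equilibrium: Q* = (133 - 55)/(3 + 0.5) = 22.2857.
At Q = 12 the demand price is 133 - 3(12) = 97 and the supply price is 55 + 0.5(12) = 61.
Deadweight loss is the triangle between the curves from 12 to 22.2857: (1/2)(97 - 61)(22.2857 - 12) = 185.1429.

185.14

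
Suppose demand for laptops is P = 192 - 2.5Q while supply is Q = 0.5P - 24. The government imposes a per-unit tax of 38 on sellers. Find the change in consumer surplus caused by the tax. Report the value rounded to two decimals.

-586.42

Rewriting supply in inverse form: P = 48 + 2Q.
Pre-tax equilibrium: 192 - 2.5Q = 48 + 2Q gives Q* = 32, P* = 112.
A tax on sellers shifts supply up by 38: 192 - 2.5Q = 48 + 2Q + 38, so Q_t = 23.5556. Buyers pay P_b = 133.1111; sellers receive P_s = P_b - 38 = 95.1111.
Consumers lose the trapezoid between P* and P_b out to Q_t plus the triangle from Q_t to Q*: change in CS = 693.5802 - 1280 = -586.4198.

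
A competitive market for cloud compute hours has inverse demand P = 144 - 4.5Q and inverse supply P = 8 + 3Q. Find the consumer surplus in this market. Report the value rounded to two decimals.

739.84

Equilibrium: 144 - 4.5Q = 8 + 3Q, so Q* = 18.1333 and P* = 62.4.
Consumer surplus is the triangle under demand above P*: (1/2)(18.1333)(144 - 62.4) = (1/2)(18.1333)(81.6) = 739.84.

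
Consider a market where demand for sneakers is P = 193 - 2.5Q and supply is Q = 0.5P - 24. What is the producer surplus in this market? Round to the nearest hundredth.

1038.27

Rewriting supply in inverse form: P = 48 + 2Q.
Setting demand equal to supply, 145 = 4.5Q, so Q* = 32.2222 and P* = 112.4444.
The supply curve's price intercept is 48, so PS = (1/2)(Q*)(P* - 48) = (1/2)(32.2222)(64.4444) = 1038.2716.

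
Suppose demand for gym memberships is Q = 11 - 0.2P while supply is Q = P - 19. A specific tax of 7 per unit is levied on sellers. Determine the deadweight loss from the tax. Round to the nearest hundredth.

Rewriting demand in inverse form: P = 55 - 5Q.
Rewriting supply in inverse form: P = 19 + Q.
Without the tax, 55 - 5Q = 19 + Q so Q* = 6 and P* = 25.
A tax on sellers shifts supply up by 7: 55 - 5Q = 19 + Q + 7, so Q_t = 4.8333. Buyers pay P_b = 30.8333; sellers receive P_s = P_b - 7 = 23.8333.
The welfare triangle lost has base Q* - Q_t = 1.1667 and height t = 7, so DWL = (1/2)(1.1667)(7) = 4.0833.

4.08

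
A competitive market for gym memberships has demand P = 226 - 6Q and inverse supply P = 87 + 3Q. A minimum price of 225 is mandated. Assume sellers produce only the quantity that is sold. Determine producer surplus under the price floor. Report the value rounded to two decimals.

22.96

Free-market equilibrium: 226 - 6Q = 87 + 3Q gives Q* = 15.4444, P* = 133.3333.
At the floor price 225, quantity demanded is (226 - 225)/6 = 0.1667; demand is the short side, so Q = 0.1667 trades at P = 225.
The supply price at Q = 0.1667 is 87.5. PS is the trapezoid between 225 and supply over [0, 0.1667]: (1/2)[(225 - 87) + (225 - 87.5)](0.1667) = 22.9583.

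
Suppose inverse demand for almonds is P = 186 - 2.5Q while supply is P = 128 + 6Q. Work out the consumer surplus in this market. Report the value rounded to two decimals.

Equilibrium: 186 - 2.5Q = 128 + 6Q, so Q* = 6.8235 and P* = 168.9412.
Consumer surplus is the triangle under demand above P*: (1/2)(6.8235)(186 - 168.9412) = (1/2)(6.8235)(17.0588) = 58.2007.

58.20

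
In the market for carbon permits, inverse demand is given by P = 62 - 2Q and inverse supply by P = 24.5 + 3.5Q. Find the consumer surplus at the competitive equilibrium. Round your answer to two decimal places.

46.49

Set 62 - 2Q = 24.5 + 3.5Q, which gives 37.5 = 5.5Q, so Q* = 6.8182 and P* = 62 - 2(6.8182) = 48.3636.
CS is the area between the demand curve and P* from 0 to Q*: (1/2)(6.8182)(13.6364) = 46.4876.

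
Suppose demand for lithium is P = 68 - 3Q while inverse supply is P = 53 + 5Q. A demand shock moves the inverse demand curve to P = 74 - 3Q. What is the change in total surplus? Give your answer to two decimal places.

Initial equilibrium: Q_0 = 1.875, P_0 = 62.375; CS_0 = (1/2)(1.875)(5.625) = 5.2734, PS_0 = (1/2)(1.875)(9.375) = 8.7891.
New equilibrium: 74 - 3Q = 53 + 5Q gives Q_1 = 2.625, P_1 = 66.125; CS_1 = 10.3359, PS_1 = 17.2266.
Change in total surplus = (10.3359 + 17.2266) - (5.2734 + 8.7891) = 13.5.

13.50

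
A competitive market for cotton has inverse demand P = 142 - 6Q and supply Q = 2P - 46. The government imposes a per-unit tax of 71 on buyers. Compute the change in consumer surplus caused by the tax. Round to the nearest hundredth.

-841.92

Rewriting supply in inverse form: P = 23 + 0.5Q.
Pre-tax equilibrium: 142 - 6Q = 23 + 0.5Q gives Q* = 18.3077, P* = 32.1538.
A tax on buyers shifts demand down by 71: (142 - 71) - 6Q = 23 + 0.5Q, so Q_t = 7.3846. Buyers pay P_b = 97.6923; sellers receive P_s = P_b - 71 = 26.6923.
CS falls from (1/2)(18.3077)(109.8462) = 1005.5148 to (1/2)(7.3846)(44.3077) = 163.5976, a change of -841.9172.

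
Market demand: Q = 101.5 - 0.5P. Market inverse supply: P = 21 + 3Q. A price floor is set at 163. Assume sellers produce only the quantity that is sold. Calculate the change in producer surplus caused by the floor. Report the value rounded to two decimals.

252.56

Rewriting demand in inverse form: P = 203 - 2Q.
Free-market equilibrium: 203 - 2Q = 21 + 3Q gives Q* = 36.4, P* = 130.2.
At P = 163, buyers demand (203 - 163)/2 = 20 while sellers would supply more, so the quantity traded is 20 at price 163.
PS goes from (1/2)(36.4)(109.2) = 1987.44 to 2240 (computed as (163 - 21)(20) - (1/2)(3)(20)^2), a change of 252.56.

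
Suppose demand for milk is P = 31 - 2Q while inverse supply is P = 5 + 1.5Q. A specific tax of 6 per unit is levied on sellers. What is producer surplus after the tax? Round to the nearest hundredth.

Pre-tax equilibrium: 31 - 2Q = 5 + 1.5Q gives Q* = 7.4286, P* = 16.1429.
With the tax, sellers need 6 more per unit: 31 - 2Q = 5 + 1.5Q + 6, so Q_t = 5.7143. Buyers pay P_b = 19.5714; sellers receive P_s = P_b - 6 = 13.5714.
Producer surplus is the triangle above supply below P_s: (1/2)(5.7143)(13.5714 - 5) = 24.4898.

24.49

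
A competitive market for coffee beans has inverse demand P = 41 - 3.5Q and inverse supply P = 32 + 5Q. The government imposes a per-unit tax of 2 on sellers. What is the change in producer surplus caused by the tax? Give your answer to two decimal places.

Pre-tax equilibrium: 41 - 3.5Q = 32 + 5Q gives Q* = 1.0588, P* = 37.2941.
With the tax, sellers need 2 more per unit: 41 - 3.5Q = 32 + 5Q + 2, so Q_t = 0.8235. Buyers pay P_b = 38.1176; sellers receive P_s = P_b - 2 = 36.1176.
Producers lose the trapezoid between P_s and P* out to Q_t plus the triangle from Q_t to Q*: change in PS = 1.6955 - 2.8028 = -1.1073.

-1.11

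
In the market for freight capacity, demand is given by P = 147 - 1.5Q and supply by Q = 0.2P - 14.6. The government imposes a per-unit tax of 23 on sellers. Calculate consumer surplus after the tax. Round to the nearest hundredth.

Rewriting supply in inverse form: P = 73 + 5Q.
Pre-tax equilibrium: 147 - 1.5Q = 73 + 5Q gives Q* = 11.3846, P* = 129.9231.
A tax on sellers shifts supply up by 23: 147 - 1.5Q = 73 + 5Q + 23, so Q_t = 7.8462. Buyers pay P_b = 135.2308; sellers receive P_s = P_b - 23 = 112.2308.
CS = (1/2)(Q_t)(147 - P_b) = (1/2)(7.8462)(11.7692) = 46.1716.

46.17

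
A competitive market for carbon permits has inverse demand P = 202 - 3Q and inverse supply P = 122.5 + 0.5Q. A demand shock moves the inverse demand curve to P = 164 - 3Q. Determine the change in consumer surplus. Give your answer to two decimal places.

Initial equilibrium: Q_0 = 22.7143, P_0 = 133.8571; CS_0 = (1/2)(22.7143)(68.1429) = 773.9082, PS_0 = (1/2)(22.7143)(11.3571) = 128.9847.
New equilibrium: 164 - 3Q = 122.5 + 0.5Q gives Q_1 = 11.8571, P_1 = 128.4286; CS_1 = 210.8878, PS_1 = 35.148.
Change in consumer surplus = 210.8878 - 773.9082 = -563.0204.

-563.02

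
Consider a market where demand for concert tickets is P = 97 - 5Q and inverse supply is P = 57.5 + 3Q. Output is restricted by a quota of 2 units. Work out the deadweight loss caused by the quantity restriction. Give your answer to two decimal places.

34.52

Unrestricted equilibrium: Q* = (97 - 57.5)/(5 + 3) = 4.9375.
At Q = 2 the demand price is 97 - 5(2) = 87 and the supply price is 57.5 + 3(2) = 63.5.
Deadweight loss is the triangle between the curves from 2 to 4.9375: (1/2)(87 - 63.5)(4.9375 - 2) = 34.5156.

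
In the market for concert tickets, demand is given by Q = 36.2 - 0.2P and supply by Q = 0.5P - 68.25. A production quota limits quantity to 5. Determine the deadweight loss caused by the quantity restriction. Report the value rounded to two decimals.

6.45

Rewriting demand in inverse form: P = 181 - 5Q.
Rewriting supply in inverse form: P = 136.5 + 2Q.
Without the quota, 181 - 5Q = 136.5 + 2Q gives Q* = 6.3571.
At Q = 5 the demand price is 181 - 5(5) = 156 and the supply price is 136.5 + 2(5) = 146.5.
Deadweight loss is the triangle between the curves from 5 to 6.3571: (1/2)(156 - 146.5)(6.3571 - 5) = 6.4464.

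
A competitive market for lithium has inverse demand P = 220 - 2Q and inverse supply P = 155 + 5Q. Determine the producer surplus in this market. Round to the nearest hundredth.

Set 220 - 2Q = 155 + 5Q, which gives 65 = 7Q, so Q* = 9.2857 and P* = 220 - 2(9.2857) = 201.4286.
The supply curve's price intercept is 155, so PS = (1/2)(Q*)(P* - 155) = (1/2)(9.2857)(46.4286) = 215.5612.

215.56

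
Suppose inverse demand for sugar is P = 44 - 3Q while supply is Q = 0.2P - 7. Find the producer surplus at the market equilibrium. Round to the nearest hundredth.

3.16

Rewriting supply in inverse form: P = 35 + 5Q.
Equilibrium: 44 - 3Q = 35 + 5Q, so Q* = 1.125 and P* = 40.625.
The supply curve's price intercept is 35, so PS = (1/2)(Q*)(P* - 35) = (1/2)(1.125)(5.625) = 3.1641.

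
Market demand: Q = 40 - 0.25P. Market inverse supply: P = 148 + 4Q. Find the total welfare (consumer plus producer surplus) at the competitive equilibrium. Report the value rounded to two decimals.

9.00

Rewriting demand in inverse form: P = 160 - 4Q.
Set 160 - 4Q = 148 + 4Q, which gives 12 = 8Q, so Q* = 1.5 and P* = 160 - 4(1.5) = 154.
CS = (1/2)(1.5)(6) = 4.5 and PS = (1/2)(1.5)(6) = 4.5, so total surplus = 9.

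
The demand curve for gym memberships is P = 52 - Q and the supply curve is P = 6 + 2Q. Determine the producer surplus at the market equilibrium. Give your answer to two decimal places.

235.11

Setting demand equal to supply, 46 = 3Q, so Q* = 15.3333 and P* = 36.6667.
Producer surplus is the triangle above supply below P*: (1/2)(15.3333)(36.6667 - 6) = (1/2)(15.3333)(30.6667) = 235.1111.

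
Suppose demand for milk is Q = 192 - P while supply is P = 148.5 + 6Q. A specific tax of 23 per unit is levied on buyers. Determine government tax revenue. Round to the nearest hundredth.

67.36

Rewriting demand in inverse form: P = 192 - Q.
Pre-tax equilibrium: 192 - Q = 148.5 + 6Q gives Q* = 6.2143, P* = 185.7857.
A tax on buyers shifts demand down by 23: (192 - 23) - Q = 148.5 + 6Q, so Q_t = 2.9286. Buyers pay P_b = 189.0714; sellers receive P_s = P_b - 23 = 166.0714.
Tax revenue = t x Q_t = 23 x 2.9286 = 67.3571.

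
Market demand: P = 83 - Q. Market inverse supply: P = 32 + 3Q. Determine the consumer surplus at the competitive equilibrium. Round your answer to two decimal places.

Set 83 - Q = 32 + 3Q, which gives 51 = 4Q, so Q* = 12.75 and P* = 83 - (12.75) = 70.25.
Consumer surplus is the triangle under demand above P*: (1/2)(12.75)(83 - 70.25) = (1/2)(12.75)(12.75) = 81.2812.

81.28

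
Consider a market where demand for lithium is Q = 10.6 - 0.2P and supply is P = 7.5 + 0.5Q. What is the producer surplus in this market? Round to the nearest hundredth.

Rewriting demand in inverse form: P = 53 - 5Q.
Equilibrium: 53 - 5Q = 7.5 + 0.5Q, so Q* = 8.2727 and P* = 11.6364.
PS is the area between P* and the supply curve from 0 to Q*: (1/2)(8.2727)(4.1364) = 17.1095.

17.11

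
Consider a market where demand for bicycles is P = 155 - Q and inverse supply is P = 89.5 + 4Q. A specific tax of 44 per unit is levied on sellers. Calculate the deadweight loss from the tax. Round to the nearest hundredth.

Without the tax, 155 - Q = 89.5 + 4Q so Q* = 13.1 and P* = 141.9.
With the tax, sellers need 44 more per unit: 155 - Q = 89.5 + 4Q + 44, so Q_t = 4.3. Buyers pay P_b = 150.7; sellers receive P_s = P_b - 44 = 106.7.
The welfare triangle lost has base Q* - Q_t = 8.8 and height t = 44, so DWL = (1/2)(8.8)(44) = 193.6.

193.60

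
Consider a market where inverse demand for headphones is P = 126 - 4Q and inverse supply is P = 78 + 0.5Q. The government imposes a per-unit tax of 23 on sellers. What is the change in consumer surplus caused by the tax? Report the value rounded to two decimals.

Pre-tax equilibrium: 126 - 4Q = 78 + 0.5Q gives Q* = 10.6667, P* = 83.3333.
A tax on sellers shifts supply up by 23: 126 - 4Q = 78 + 0.5Q + 23, so Q_t = 5.5556. Buyers pay P_b = 103.7778; sellers receive P_s = P_b - 23 = 80.7778.
CS falls from (1/2)(10.6667)(42.6667) = 227.5556 to (1/2)(5.5556)(22.2222) = 61.7284, a change of -165.8272.

-165.83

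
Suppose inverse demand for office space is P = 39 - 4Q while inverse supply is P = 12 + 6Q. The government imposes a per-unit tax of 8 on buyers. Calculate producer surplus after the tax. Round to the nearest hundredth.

10.83

Without the tax, 39 - 4Q = 12 + 6Q so Q* = 2.7 and P* = 28.2.
A tax on buyers shifts demand down by 8: (39 - 8) - 4Q = 12 + 6Q, so Q_t = 1.9. Buyers pay P_b = 31.4; sellers receive P_s = P_b - 8 = 23.4.
Producer surplus is the triangle above supply below P_s: (1/2)(1.9)(23.4 - 12) = 10.83.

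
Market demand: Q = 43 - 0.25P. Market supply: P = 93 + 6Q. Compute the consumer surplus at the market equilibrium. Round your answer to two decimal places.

124.82

Rewriting demand in inverse form: P = 172 - 4Q.
Setting demand equal to supply, 79 = 10Q, so Q* = 7.9 and P* = 140.4.
CS is the area between the demand curve and P* from 0 to Q*: (1/2)(7.9)(31.6) = 124.82.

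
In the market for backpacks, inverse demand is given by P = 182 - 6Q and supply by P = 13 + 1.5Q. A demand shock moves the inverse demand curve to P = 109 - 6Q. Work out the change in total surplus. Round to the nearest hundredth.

Initial equilibrium: Q_0 = 22.5333, P_0 = 46.8; CS_0 = (1/2)(22.5333)(135.2) = 1523.2533, PS_0 = (1/2)(22.5333)(33.8) = 380.8133.
New equilibrium: 109 - 6Q = 13 + 1.5Q gives Q_1 = 12.8, P_1 = 32.2; CS_1 = 491.52, PS_1 = 122.88.
Change in total surplus = (491.52 + 122.88) - (1523.2533 + 380.8133) = -1289.6667.

-1289.67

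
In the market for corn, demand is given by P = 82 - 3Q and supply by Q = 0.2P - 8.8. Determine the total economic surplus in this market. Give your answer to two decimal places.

90.25

Rewriting supply in inverse form: P = 44 + 5Q.
Equilibrium: 82 - 3Q = 44 + 5Q, so Q* = 4.75 and P* = 67.75.
CS = (1/2)(4.75)(14.25) = 33.8438 and PS = (1/2)(4.75)(23.75) = 56.4062, so total surplus = 90.25.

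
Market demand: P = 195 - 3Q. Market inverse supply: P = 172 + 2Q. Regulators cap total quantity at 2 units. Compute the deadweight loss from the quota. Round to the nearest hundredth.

16.90

Unrestricted equilibrium: Q* = (195 - 172)/(3 + 2) = 4.6.
At Q = 2 the demand price is 195 - 3(2) = 189 and the supply price is 172 + 2(2) = 176.
Deadweight loss is the triangle between the curves from 2 to 4.6: (1/2)(189 - 176)(4.6 - 2) = 16.9.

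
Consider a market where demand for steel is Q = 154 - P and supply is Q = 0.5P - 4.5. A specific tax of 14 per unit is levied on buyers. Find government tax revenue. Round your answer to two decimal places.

Rewriting demand in inverse form: P = 154 - Q.
Rewriting supply in inverse form: P = 9 + 2Q.
Without the tax, 154 - Q = 9 + 2Q so Q* = 48.3333 and P* = 105.6667.
A tax on buyers shifts demand down by 14: (154 - 14) - Q = 9 + 2Q, so Q_t = 43.6667. Buyers pay P_b = 110.3333; sellers receive P_s = P_b - 14 = 96.3333.
Revenue is the tax times quantity traded: 14 x 43.6667 = 611.3333.

611.33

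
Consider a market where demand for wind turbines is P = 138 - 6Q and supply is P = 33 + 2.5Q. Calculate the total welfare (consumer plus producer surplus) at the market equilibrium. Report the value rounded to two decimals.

648.53

Set 138 - 6Q = 33 + 2.5Q, which gives 105 = 8.5Q, so Q* = 12.3529 and P* = 138 - 6(12.3529) = 63.8824.
Total surplus is the full triangle between the curves from 0 to Q*: (1/2)(12.3529)(138 - 33) = 648.5294.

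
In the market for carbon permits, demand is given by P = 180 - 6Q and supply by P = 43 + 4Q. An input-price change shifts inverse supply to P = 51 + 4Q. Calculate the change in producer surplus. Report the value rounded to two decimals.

-42.56

Initial equilibrium: Q_0 = 13.7, P_0 = 97.8; CS_0 = (1/2)(13.7)(82.2) = 563.07, PS_0 = (1/2)(13.7)(54.8) = 375.38.
New equilibrium: 180 - 6Q = 51 + 4Q gives Q_1 = 12.9, P_1 = 102.6; CS_1 = 499.23, PS_1 = 332.82.
Change in producer surplus = 332.82 - 375.38 = -42.56.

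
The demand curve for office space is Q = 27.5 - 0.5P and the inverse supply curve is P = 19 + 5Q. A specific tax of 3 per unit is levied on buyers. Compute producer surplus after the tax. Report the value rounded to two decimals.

55.56

Rewriting demand in inverse form: P = 55 - 2Q.
Pre-tax equilibrium: 55 - 2Q = 19 + 5Q gives Q* = 5.1429, P* = 44.7143.
A tax on buyers shifts demand down by 3: (55 - 3) - 2Q = 19 + 5Q, so Q_t = 4.7143. Buyers pay P_b = 45.5714; sellers receive P_s = P_b - 3 = 42.5714.
PS = (1/2)(Q_t)(P_s - 19) = (1/2)(4.7143)(23.5714) = 55.5612.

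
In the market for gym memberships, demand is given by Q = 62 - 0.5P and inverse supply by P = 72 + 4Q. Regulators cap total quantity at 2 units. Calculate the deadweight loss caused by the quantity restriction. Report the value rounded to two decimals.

133.33

Rewriting demand in inverse form: P = 124 - 2Q.
Without the quota, 124 - 2Q = 72 + 4Q gives Q* = 8.6667.
At Q = 2 the demand price is 124 - 2(2) = 120 and the supply price is 72 + 4(2) = 80.
Deadweight loss is the triangle between the curves from 2 to 8.6667: (1/2)(120 - 80)(8.6667 - 2) = 133.3333.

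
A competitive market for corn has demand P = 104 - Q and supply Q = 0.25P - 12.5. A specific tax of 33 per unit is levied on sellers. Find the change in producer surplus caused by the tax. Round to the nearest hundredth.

-198.00

Rewriting supply in inverse form: P = 50 + 4Q.
Without the tax, 104 - Q = 50 + 4Q so Q* = 10.8 and P* = 93.2.
With the tax, sellers need 33 more per unit: 104 - Q = 50 + 4Q + 33, so Q_t = 4.2. Buyers pay P_b = 99.8; sellers receive P_s = P_b - 33 = 66.8.
PS falls from (1/2)(10.8)(43.2) = 233.28 to (1/2)(4.2)(16.8) = 35.28, a change of -198.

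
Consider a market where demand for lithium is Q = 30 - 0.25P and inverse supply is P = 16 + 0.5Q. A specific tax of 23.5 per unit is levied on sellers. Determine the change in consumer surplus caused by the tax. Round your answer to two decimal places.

Rewriting demand in inverse form: P = 120 - 4Q.
Without the tax, 120 - 4Q = 16 + 0.5Q so Q* = 23.1111 and P* = 27.5556.
A tax on sellers shifts supply up by 23.5: 120 - 4Q = 16 + 0.5Q + 23.5, so Q_t = 17.8889. Buyers pay P_b = 48.4444; sellers receive P_s = P_b - 23.5 = 24.9444.
CS falls from (1/2)(23.1111)(92.4444) = 1068.2469 to (1/2)(17.8889)(71.5556) = 640.0247, a change of -428.2222.

-428.22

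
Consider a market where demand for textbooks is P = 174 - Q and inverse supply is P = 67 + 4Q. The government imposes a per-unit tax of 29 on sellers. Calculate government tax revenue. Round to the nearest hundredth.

Pre-tax equilibrium: 174 - Q = 67 + 4Q gives Q* = 21.4, P* = 152.6.
With the tax, sellers need 29 more per unit: 174 - Q = 67 + 4Q + 29, so Q_t = 15.6. Buyers pay P_b = 158.4; sellers receive P_s = P_b - 29 = 129.4.
Revenue is the tax times quantity traded: 29 x 15.6 = 452.4.

452.40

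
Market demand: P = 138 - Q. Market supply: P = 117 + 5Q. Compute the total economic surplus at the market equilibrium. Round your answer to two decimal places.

36.75

Setting demand equal to supply, 21 = 6Q, so Q* = 3.5 and P* = 134.5.
CS = (1/2)(3.5)(3.5) = 6.125 and PS = (1/2)(3.5)(17.5) = 30.625, so total surplus = 36.75.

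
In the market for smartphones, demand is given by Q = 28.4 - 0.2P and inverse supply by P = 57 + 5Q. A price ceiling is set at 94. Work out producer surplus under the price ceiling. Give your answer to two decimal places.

136.90

Rewriting demand in inverse form: P = 142 - 5Q.
Free-market equilibrium: 142 - 5Q = 57 + 5Q gives Q* = 8.5, P* = 99.5.
At P = 94, sellers supply (94 - 57)/5 = 7.4 while buyers want more, so the quantity traded is 7.4 at price 94.
PS is the triangle above supply below 94: (1/2)(7.4)(94 - 57) = 136.9.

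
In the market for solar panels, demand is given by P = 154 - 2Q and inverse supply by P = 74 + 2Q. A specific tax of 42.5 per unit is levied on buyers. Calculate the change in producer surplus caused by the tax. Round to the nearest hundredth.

Pre-tax equilibrium: 154 - 2Q = 74 + 2Q gives Q* = 20, P* = 114.
With the tax, buyers' net willingness to pay falls by 42.5: (154 - 42.5) - 2Q = 74 + 2Q, so Q_t = 9.375. Buyers pay P_b = 135.25; sellers receive P_s = P_b - 42.5 = 92.75.
Producers lose the trapezoid between P_s and P* out to Q_t plus the triangle from Q_t to Q*: change in PS = 87.8906 - 400 = -312.1094.

-312.11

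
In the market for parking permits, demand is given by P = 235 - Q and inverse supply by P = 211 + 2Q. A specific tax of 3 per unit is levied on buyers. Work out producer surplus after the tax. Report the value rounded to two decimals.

Pre-tax equilibrium: 235 - Q = 211 + 2Q gives Q* = 8, P* = 227.
With the tax, buyers' net willingness to pay falls by 3: (235 - 3) - Q = 211 + 2Q, so Q_t = 7. Buyers pay P_b = 228; sellers receive P_s = P_b - 3 = 225.
Producer surplus is the triangle above supply below P_s: (1/2)(7)(225 - 211) = 49.

49.00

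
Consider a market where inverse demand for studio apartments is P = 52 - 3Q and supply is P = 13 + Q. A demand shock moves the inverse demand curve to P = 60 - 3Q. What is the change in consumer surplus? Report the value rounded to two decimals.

Initial equilibrium: Q_0 = 9.75, P_0 = 22.75; CS_0 = (1/2)(9.75)(29.25) = 142.5938, PS_0 = (1/2)(9.75)(9.75) = 47.5312.
New equilibrium: 60 - 3Q = 13 + Q gives Q_1 = 11.75, P_1 = 24.75; CS_1 = 207.0938, PS_1 = 69.0312.
Change in consumer surplus = 207.0938 - 142.5938 = 64.5.

64.50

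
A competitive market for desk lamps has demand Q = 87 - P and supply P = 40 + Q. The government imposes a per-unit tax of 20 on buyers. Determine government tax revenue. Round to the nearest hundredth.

Rewriting demand in inverse form: P = 87 - Q.
Pre-tax equilibrium: 87 - Q = 40 + Q gives Q* = 23.5, P* = 63.5.
A tax on buyers shifts demand down by 20: (87 - 20) - Q = 40 + Q, so Q_t = 13.5. Buyers pay P_b = 73.5; sellers receive P_s = P_b - 20 = 53.5.
Tax revenue = t x Q_t = 20 x 13.5 = 270.

270.00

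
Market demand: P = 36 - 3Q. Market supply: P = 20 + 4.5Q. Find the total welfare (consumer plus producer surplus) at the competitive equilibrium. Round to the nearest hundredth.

Set 36 - 3Q = 20 + 4.5Q, which gives 16 = 7.5Q, so Q* = 2.1333 and P* = 36 - 3(2.1333) = 29.6.
Total surplus is the full triangle between the curves from 0 to Q*: (1/2)(2.1333)(36 - 20) = 17.0667.

17.07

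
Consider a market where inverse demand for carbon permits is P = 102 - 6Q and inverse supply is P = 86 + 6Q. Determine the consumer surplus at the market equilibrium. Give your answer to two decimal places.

Set 102 - 6Q = 86 + 6Q, which gives 16 = 12Q, so Q* = 1.3333 and P* = 102 - 6(1.3333) = 94.
The demand choke price is 102, so CS = (1/2)(Q*)(102 - P*) = (1/2)(1.3333)(8) = 5.3333.

5.33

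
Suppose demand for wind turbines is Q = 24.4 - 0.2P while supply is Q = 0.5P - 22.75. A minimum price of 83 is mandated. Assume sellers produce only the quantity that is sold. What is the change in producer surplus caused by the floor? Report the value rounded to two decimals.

112.23

Rewriting demand in inverse form: P = 122 - 5Q.
Rewriting supply in inverse form: P = 45.5 + 2Q.
Free-market equilibrium: 122 - 5Q = 45.5 + 2Q gives Q* = 10.9286, P* = 67.3571.
At the floor price 83, quantity demanded is (122 - 83)/5 = 7.8; demand is the short side, so Q = 7.8 trades at P = 83.
PS goes from (1/2)(10.9286)(21.8571) = 119.4337 to 231.66 (computed as (83 - 45.5)(7.8) - (1/2)(2)(7.8)^2), a change of 112.2263.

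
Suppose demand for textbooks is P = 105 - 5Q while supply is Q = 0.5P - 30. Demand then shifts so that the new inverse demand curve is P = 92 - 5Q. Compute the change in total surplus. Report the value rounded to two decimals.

-71.50

Rewriting supply in inverse form: P = 60 + 2Q.
Initial equilibrium: Q_0 = 6.4286, P_0 = 72.8571; CS_0 = (1/2)(6.4286)(32.1429) = 103.3163, PS_0 = (1/2)(6.4286)(12.8571) = 41.3265.
New equilibrium: 92 - 5Q = 60 + 2Q gives Q_1 = 4.5714, P_1 = 69.1429; CS_1 = 52.2449, PS_1 = 20.898.
Change in total surplus = (52.2449 + 20.898) - (103.3163 + 41.3265) = -71.5.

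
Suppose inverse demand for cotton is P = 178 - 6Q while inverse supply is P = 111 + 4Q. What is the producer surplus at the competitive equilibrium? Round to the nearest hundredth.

89.78

Set 178 - 6Q = 111 + 4Q, which gives 67 = 10Q, so Q* = 6.7 and P* = 178 - 6(6.7) = 137.8.
Producer surplus is the triangle above supply below P*: (1/2)(6.7)(137.8 - 111) = (1/2)(6.7)(26.8) = 89.78.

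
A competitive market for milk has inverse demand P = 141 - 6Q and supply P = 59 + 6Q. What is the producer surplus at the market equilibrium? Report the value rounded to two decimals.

Set 141 - 6Q = 59 + 6Q, which gives 82 = 12Q, so Q* = 6.8333 and P* = 141 - 6(6.8333) = 100.
The supply curve's price intercept is 59, so PS = (1/2)(Q*)(P* - 59) = (1/2)(6.8333)(41) = 140.0833.

140.08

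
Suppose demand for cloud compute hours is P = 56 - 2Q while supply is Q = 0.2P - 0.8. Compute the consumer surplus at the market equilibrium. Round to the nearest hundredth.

Rewriting supply in inverse form: P = 4 + 5Q.
Setting demand equal to supply, 52 = 7Q, so Q* = 7.4286 and P* = 41.1429.
Consumer surplus is the triangle under demand above P*: (1/2)(7.4286)(56 - 41.1429) = (1/2)(7.4286)(14.8571) = 55.1837.

55.18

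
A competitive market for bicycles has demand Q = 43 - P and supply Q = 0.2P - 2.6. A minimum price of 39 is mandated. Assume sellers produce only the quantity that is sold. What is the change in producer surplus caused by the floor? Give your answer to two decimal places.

1.50

Rewriting demand in inverse form: P = 43 - Q.
Rewriting supply in inverse form: P = 13 + 5Q.
Free-market equilibrium: 43 - Q = 13 + 5Q gives Q* = 5, P* = 38.
At the floor price 39, quantity demanded is (43 - 39)/1 = 4; demand is the short side, so Q = 4 trades at P = 39.
PS goes from (1/2)(5)(25) = 62.5 to 64 (computed as (39 - 13)(4) - (1/2)(5)(4)^2), a change of 1.5.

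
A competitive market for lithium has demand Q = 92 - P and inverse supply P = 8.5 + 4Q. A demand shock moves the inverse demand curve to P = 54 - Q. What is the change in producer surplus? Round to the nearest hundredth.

Rewriting demand in inverse form: P = 92 - Q.
Initial equilibrium: Q_0 = 16.7, P_0 = 75.3; CS_0 = (1/2)(16.7)(16.7) = 139.445, PS_0 = (1/2)(16.7)(66.8) = 557.78.
New equilibrium: 54 - Q = 8.5 + 4Q gives Q_1 = 9.1, P_1 = 44.9; CS_1 = 41.405, PS_1 = 165.62.
Change in producer surplus = 165.62 - 557.78 = -392.16.

-392.16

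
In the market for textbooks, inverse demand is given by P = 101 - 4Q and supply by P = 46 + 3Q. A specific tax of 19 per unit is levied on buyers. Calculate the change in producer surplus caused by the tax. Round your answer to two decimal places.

Pre-tax equilibrium: 101 - 4Q = 46 + 3Q gives Q* = 7.8571, P* = 69.5714.
With the tax, buyers' net willingness to pay falls by 19: (101 - 19) - 4Q = 46 + 3Q, so Q_t = 5.1429. Buyers pay P_b = 80.4286; sellers receive P_s = P_b - 19 = 61.4286.
PS falls from (1/2)(7.8571)(23.5714) = 92.602 to (1/2)(5.1429)(15.4286) = 39.6735, a change of -52.9286.

-52.93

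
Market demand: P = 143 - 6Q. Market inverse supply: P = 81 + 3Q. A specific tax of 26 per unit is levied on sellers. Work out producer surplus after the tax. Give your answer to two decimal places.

24.00

Pre-tax equilibrium: 143 - 6Q = 81 + 3Q gives Q* = 6.8889, P* = 101.6667.
With the tax, sellers need 26 more per unit: 143 - 6Q = 81 + 3Q + 26, so Q_t = 4. Buyers pay P_b = 119; sellers receive P_s = P_b - 26 = 93.
PS = (1/2)(Q_t)(P_s - 81) = (1/2)(4)(12) = 24.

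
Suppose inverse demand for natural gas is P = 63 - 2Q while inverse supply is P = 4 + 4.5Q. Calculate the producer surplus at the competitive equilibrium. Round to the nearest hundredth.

Equilibrium: 63 - 2Q = 4 + 4.5Q, so Q* = 9.0769 and P* = 44.8462.
PS is the area between P* and the supply curve from 0 to Q*: (1/2)(9.0769)(40.8462) = 185.3787.

185.38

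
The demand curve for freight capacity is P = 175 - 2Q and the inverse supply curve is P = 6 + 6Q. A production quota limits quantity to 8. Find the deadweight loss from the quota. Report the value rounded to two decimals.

Unrestricted equilibrium: Q* = (175 - 6)/(2 + 6) = 21.125.
At Q = 8 the demand price is 175 - 2(8) = 159 and the supply price is 6 + 6(8) = 54.
Deadweight loss is the triangle between the curves from 8 to 21.125: (1/2)(159 - 54)(21.125 - 8) = 689.0625.

689.06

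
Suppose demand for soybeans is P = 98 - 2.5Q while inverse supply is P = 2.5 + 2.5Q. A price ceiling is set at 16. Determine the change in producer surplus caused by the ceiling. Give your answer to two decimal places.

Free-market equilibrium: 98 - 2.5Q = 2.5 + 2.5Q gives Q* = 19.1, P* = 50.25.
At P = 16, sellers supply (16 - 2.5)/2.5 = 5.4 while buyers want more, so the quantity traded is 5.4 at price 16.
PS goes from (1/2)(19.1)(47.75) = 456.0125 to 36.45 (computed as (16 - 2.5)(5.4) - (1/2)(2.5)(5.4)^2), a change of -419.5625.

-419.56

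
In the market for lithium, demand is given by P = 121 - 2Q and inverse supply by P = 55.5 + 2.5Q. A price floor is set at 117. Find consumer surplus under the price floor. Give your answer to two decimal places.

Without the control, 121 - 2Q = 55.5 + 2.5Q so Q* = 14.5556 and P* = 91.8889.
At P = 117, buyers demand (121 - 117)/2 = 2 while sellers would supply more, so the quantity traded is 2 at price 117.
CS is the triangle under demand above 117: (1/2)(2)(121 - 117) = 4.

4.00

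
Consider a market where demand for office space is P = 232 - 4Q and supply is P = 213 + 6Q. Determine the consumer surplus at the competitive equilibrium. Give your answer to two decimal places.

Setting demand equal to supply, 19 = 10Q, so Q* = 1.9 and P* = 224.4.
CS is the area between the demand curve and P* from 0 to Q*: (1/2)(1.9)(7.6) = 7.22.

7.22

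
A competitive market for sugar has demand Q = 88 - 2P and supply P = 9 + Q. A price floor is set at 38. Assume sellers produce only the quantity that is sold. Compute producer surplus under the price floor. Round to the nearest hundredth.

Rewriting demand in inverse form: P = 44 - 0.5Q.
Free-market equilibrium: 44 - 0.5Q = 9 + Q gives Q* = 23.3333, P* = 32.3333.
At the floor price 38, quantity demanded is (44 - 38)/0.5 = 12; demand is the short side, so Q = 12 trades at P = 38.
The supply price at Q = 12 is 21. PS is the trapezoid between 38 and supply over [0, 12]: (1/2)[(38 - 9) + (38 - 21)](12) = 276.

276.00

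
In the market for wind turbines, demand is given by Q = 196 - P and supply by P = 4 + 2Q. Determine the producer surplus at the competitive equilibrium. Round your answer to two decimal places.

Rewriting demand in inverse form: P = 196 - Q.
Set 196 - Q = 4 + 2Q, which gives 192 = 3Q, so Q* = 64 and P* = 196 - (64) = 132.
PS is the area between P* and the supply curve from 0 to Q*: (1/2)(64)(128) = 4096.

4096.00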